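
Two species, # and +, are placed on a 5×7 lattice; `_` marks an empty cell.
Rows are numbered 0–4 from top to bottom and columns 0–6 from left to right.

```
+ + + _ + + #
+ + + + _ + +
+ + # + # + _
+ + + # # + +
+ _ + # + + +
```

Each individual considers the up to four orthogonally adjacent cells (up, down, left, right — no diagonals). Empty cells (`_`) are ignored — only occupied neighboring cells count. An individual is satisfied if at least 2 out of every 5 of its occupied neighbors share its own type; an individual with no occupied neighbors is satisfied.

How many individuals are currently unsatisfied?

6

Row 0: (0,0)+ 2/2 ✓ · (0,1)+ 3/3 ✓ · (0,2)+ 2/2 ✓ · (0,4)+ 1/1 ✓ · (0,5)+ 2/3 ✓ · (0,6)# 0/2 ✗
Row 1: (1,0)+ 3/3 ✓ · (1,1)+ 4/4 ✓ · (1,2)+ 3/4 ✓ · (1,3)+ 2/2 ✓ · (1,5)+ 3/3 ✓ · (1,6)+ 1/2 ✓
Row 2: (2,0)+ 3/3 ✓ · (2,1)+ 3/4 ✓ · (2,2)# 0/4 ✗ · (2,3)+ 1/4 ✗ · (2,4)# 1/3 ✗ · (2,5)+ 2/3 ✓
Row 3: (3,0)+ 3/3 ✓ · (3,1)+ 3/3 ✓ · (3,2)+ 2/4 ✓ · (3,3)# 2/4 ✓ · (3,4)# 2/4 ✓ · (3,5)+ 3/4 ✓ · (3,6)+ 2/2 ✓
Row 4: (4,0)+ 1/1 ✓ · (4,2)+ 1/2 ✓ · (4,3)# 1/3 ✗ · (4,4)+ 1/3 ✗ · (4,5)+ 3/3 ✓ · (4,6)+ 2/2 ✓
Unsatisfied: (0,6), (2,2), (2,3), (2,4), (4,3), (4,4) — 6 in total.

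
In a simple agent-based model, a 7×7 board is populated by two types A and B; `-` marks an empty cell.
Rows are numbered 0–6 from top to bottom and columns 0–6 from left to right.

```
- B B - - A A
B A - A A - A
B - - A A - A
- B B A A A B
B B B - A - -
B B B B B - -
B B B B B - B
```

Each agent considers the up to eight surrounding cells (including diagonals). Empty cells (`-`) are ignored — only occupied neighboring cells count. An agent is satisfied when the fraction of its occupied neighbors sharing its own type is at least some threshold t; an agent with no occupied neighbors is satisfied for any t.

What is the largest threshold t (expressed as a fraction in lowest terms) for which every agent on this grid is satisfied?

0/1

Row 0: (0,1)B 2/3 · (0,2)B 1/3 · (0,5)A 3/3 · (0,6)A 2/2
Row 1: (1,0)B 2/3 · (1,1)A 0/4 · (1,3)A 3/4 · (1,4)A 4/4 · (1,6)A 3/3
Row 2: (2,0)B 2/3 · (2,3)A 5/6 · (2,4)A 6/6 · (2,6)A 2/3
Row 3: (3,1)B 5/5 · (3,2)B 3/5 · (3,3)A 4/6 · (3,4)A 5/5 · (3,5)A 4/5 · (3,6)B 0/2
Row 4: (4,0)B 4/4 · (4,1)B 7/7 · (4,2)B 6/7 · (4,4)A 3/5
Row 5: (5,0)B 5/5 · (5,1)B 8/8 · (5,2)B 7/7 · (5,3)B 6/7 · (5,4)B 3/4
Row 6: (6,0)B 3/3 · (6,1)B 5/5 · (6,2)B 5/5 · (6,3)B 5/5 · (6,4)B 3/3 · (6,6)B — no occupied neighbors
The smallest same-type fraction is 0/4 at (1,1), which reduces to 0/1. Any threshold above that leaves this agent unsatisfied.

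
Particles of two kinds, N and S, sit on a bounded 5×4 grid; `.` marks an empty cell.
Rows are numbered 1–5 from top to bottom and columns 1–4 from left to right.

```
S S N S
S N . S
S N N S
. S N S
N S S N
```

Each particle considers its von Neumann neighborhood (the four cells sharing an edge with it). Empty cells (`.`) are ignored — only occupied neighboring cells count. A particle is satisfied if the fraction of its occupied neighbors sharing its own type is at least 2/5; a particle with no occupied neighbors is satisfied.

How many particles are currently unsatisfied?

9

(1,1)S 2/2 ok
(1,2)S 1/3 unhappy
(1,3)N 0/2 unhappy
(1,4)S 1/2 ok
(2,1)S 2/3 ok
(2,2)N 1/3 unhappy
(2,4)S 2/2 ok
(3,1)S 1/2 ok
(3,2)N 2/4 ok
(3,3)N 2/3 ok
(3,4)S 2/3 ok
(4,2)S 1/3 unhappy
(4,3)N 1/4 unhappy
(4,4)S 1/3 unhappy
(5,1)N 0/1 unhappy
(5,2)S 2/3 ok
(5,3)S 1/3 unhappy
(5,4)N 0/2 unhappy
Unsatisfied: (1,2), (1,3), (2,2), (4,2), (4,3), (4,4), (5,1), (5,3), (5,4) — 9 in total.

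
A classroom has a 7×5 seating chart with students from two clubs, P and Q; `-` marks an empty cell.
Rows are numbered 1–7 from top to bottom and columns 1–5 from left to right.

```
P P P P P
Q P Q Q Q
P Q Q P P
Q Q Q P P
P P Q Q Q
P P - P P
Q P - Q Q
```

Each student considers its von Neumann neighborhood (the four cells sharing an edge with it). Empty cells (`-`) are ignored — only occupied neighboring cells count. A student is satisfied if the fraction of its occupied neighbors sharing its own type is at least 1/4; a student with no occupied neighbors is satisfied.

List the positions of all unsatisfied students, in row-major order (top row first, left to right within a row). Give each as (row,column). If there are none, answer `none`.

(2,1), (3,1), (7,1)

(1,1)P 1/2 ✓
(1,2)P 3/3 ✓
(1,3)P 2/3 ✓
(1,4)P 2/3 ✓
(1,5)P 1/2 ✓
(2,1)Q 0/3 ✗
(2,2)P 1/4 ✓
(2,3)Q 2/4 ✓
(2,4)Q 2/4 ✓
(2,5)Q 1/3 ✓
(3,1)P 0/3 ✗
(3,2)Q 2/4 ✓
(3,3)Q 3/4 ✓
(3,4)P 2/4 ✓
(3,5)P 2/3 ✓
(4,1)Q 1/3 ✓
(4,2)Q 3/4 ✓
(4,3)Q 3/4 ✓
(4,4)P 2/4 ✓
(4,5)P 2/3 ✓
(5,1)P 2/3 ✓
(5,2)P 2/4 ✓
(5,3)Q 2/3 ✓
(5,4)Q 2/4 ✓
(5,5)Q 1/3 ✓
(6,1)P 2/3 ✓
(6,2)P 3/3 ✓
(6,4)P 1/3 ✓
(6,5)P 1/3 ✓
(7,1)Q 0/2 ✗
(7,2)P 1/2 ✓
(7,4)Q 1/2 ✓
(7,5)Q 1/2 ✓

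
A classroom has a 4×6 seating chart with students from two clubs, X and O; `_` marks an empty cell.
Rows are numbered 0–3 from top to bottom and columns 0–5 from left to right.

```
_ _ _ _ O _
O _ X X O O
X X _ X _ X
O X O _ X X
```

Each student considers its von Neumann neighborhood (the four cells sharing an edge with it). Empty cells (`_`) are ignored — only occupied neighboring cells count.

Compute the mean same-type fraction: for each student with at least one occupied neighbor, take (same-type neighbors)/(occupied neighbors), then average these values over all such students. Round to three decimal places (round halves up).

0.600

(0,4)O 1/1
(1,0)O 0/1
(1,2)X 1/1
(1,3)X 2/3
(1,4)O 2/3
(1,5)O 1/2
(2,0)X 1/3
(2,1)X 2/2
(2,3)X 1/1
(2,5)X 1/2
(3,0)O 0/2
(3,1)X 1/3
(3,2)O 0/1
(3,4)X 1/1
(3,5)X 2/2
Sum over 15 students: 1/1 + 0/1 + 1/1 + 2/3 + 2/3 + 1/2 + 1/3 + 2/2 + 1/1 + 1/2 + 0/2 + 1/3 + 0/1 + 1/1 + 2/2 = 9; mean = 9 ÷ 15 = 3/5 = 0.6 → 0.600.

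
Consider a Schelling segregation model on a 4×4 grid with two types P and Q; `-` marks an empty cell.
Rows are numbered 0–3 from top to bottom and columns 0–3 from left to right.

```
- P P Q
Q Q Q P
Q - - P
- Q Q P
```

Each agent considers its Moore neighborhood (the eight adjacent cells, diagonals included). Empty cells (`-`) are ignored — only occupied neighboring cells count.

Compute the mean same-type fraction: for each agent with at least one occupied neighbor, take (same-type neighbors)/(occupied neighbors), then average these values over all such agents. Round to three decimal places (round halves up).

0.535

Row 0: (0,1)P 1/4 · (0,2)P 2/5 · (0,3)Q 1/3
Row 1: (1,0)Q 2/3 · (1,1)Q 3/5 · (1,2)Q 2/6 · (1,3)P 2/4
Row 2: (2,0)Q 3/3 · (2,3)P 2/4
Row 3: (3,1)Q 2/2 · (3,2)Q 1/3 · (3,3)P 1/2
Sum over 12 agents: 1/4 + 2/5 + 1/3 + 2/3 + 3/5 + 2/6 + 2/4 + 3/3 + 2/4 + 2/2 + 1/3 + 1/2 = 77/12; mean = 77/12 ÷ 12 = 77/144 = 0.534722… → 0.535.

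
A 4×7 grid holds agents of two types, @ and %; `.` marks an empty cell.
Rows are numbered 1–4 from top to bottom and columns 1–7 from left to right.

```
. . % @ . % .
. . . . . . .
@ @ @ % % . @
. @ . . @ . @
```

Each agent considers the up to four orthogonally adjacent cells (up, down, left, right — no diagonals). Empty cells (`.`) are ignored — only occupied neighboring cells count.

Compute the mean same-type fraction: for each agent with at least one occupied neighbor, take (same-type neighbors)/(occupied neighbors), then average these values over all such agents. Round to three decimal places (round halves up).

0.591

Row 1: (1,3)% 0/1 · (1,4)@ 0/1 · (1,6)% — no occupied neighbors
Row 3: (3,1)@ 1/1 · (3,2)@ 3/3 · (3,3)@ 1/2 · (3,4)% 1/2 · (3,5)% 1/2 · (3,7)@ 1/1
Row 4: (4,2)@ 1/1 · (4,5)@ 0/1 · (4,7)@ 1/1
Sum over 11 agents: 0/1 + 0/1 + 1/1 + 3/3 + 1/2 + 1/2 + 1/2 + 1/1 + 1/1 + 0/1 + 1/1 = 13/2; mean = 13/2 ÷ 11 = 13/22 = 0.590909… → 0.591.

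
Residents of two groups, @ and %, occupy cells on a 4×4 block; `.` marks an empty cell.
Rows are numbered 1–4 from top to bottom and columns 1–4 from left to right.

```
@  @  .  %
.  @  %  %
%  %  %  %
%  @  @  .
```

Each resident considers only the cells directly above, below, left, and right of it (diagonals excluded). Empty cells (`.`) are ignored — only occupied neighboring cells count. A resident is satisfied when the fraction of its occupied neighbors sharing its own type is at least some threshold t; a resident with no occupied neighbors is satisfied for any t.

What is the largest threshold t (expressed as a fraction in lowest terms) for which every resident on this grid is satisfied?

(1,1)@ 1/1
(1,2)@ 2/2
(1,4)% 1/1
(2,2)@ 1/3
(2,3)% 2/3
(2,4)% 3/3
(3,1)% 2/2
(3,2)% 2/4
(3,3)% 3/4
(3,4)% 2/2
(4,1)% 1/2
(4,2)@ 1/3
(4,3)@ 1/2
The smallest same-type fraction is 1/3 at (2,2), which reduces to 1/3. Any threshold above that leaves this resident unsatisfied.

1/3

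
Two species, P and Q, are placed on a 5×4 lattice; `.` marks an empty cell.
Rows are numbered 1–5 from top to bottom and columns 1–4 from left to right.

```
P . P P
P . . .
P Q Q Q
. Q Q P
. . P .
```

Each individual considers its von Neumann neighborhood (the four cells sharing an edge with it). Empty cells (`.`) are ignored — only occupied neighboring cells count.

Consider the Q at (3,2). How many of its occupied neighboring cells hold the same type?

2

Occupied neighbors of (3,2): (4,2)=Q, (3,1)=P, (3,3)=Q.
Same type (Q): 2 of 3.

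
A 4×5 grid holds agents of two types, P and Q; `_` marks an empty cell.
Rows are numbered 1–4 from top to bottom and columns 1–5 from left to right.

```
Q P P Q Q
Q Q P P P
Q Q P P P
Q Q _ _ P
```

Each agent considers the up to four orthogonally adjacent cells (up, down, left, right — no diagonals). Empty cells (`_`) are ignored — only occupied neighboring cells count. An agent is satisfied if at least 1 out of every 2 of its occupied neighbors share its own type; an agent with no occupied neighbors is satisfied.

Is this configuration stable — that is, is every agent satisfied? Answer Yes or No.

No

(1,1)Q 1/2 satisfied
(1,2)P 1/3 not
(1,3)P 2/3 satisfied
(1,4)Q 1/3 not
(1,5)Q 1/2 satisfied
(2,1)Q 3/3 satisfied
(2,2)Q 2/4 satisfied
(2,3)P 3/4 satisfied
(2,4)P 3/4 satisfied
(2,5)P 2/3 satisfied
(3,1)Q 3/3 satisfied
(3,2)Q 3/4 satisfied
(3,3)P 2/3 satisfied
(3,4)P 3/3 satisfied
(3,5)P 3/3 satisfied
(4,1)Q 2/2 satisfied
(4,2)Q 2/2 satisfied
(4,5)P 1/1 satisfied
For instance (1,2) has only 1/3 same-type neighbors, below 1/2.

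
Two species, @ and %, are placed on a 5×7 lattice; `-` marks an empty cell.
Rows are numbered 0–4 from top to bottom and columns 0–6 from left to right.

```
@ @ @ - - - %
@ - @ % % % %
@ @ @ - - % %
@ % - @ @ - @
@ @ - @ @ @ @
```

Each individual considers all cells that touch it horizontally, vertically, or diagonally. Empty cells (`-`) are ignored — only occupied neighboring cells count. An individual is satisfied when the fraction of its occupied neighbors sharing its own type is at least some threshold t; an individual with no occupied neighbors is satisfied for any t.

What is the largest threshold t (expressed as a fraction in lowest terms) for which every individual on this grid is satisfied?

Row 0: (0,0)@ 2/2 · (0,1)@ 4/4 · (0,2)@ 2/3 · (0,6)% 2/2
Row 1: (1,0)@ 4/4 · (1,2)@ 4/5 · (1,3)% 1/4 · (1,4)% 3/3 · (1,5)% 5/5 · (1,6)% 4/4
Row 2: (2,0)@ 3/4 · (2,1)@ 5/6 · (2,2)@ 3/5 · (2,5)% 4/6 · (2,6)% 3/4
Row 3: (3,0)@ 4/5 · (3,1)% 0/6 · (3,3)@ 4/4 · (3,4)@ 4/5 · (3,6)@ 2/4
Row 4: (4,0)@ 2/3 · (4,1)@ 2/3 · (4,3)@ 3/3 · (4,4)@ 4/4 · (4,5)@ 4/4 · (4,6)@ 2/2
The smallest same-type fraction is 0/6 at (3,1), which reduces to 0/1. Any threshold above that leaves this individual unsatisfied.

0/1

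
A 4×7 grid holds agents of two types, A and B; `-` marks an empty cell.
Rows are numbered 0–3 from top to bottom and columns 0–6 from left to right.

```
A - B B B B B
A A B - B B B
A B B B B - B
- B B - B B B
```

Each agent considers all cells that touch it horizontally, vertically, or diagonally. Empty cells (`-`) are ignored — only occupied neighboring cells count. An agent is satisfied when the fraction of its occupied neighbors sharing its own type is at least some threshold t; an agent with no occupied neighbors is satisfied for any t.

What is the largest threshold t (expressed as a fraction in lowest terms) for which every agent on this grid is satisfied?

3/7

(0,0)A 2/2
(0,2)B 2/3
(0,3)B 4/4
(0,4)B 4/4
(0,5)B 5/5
(0,6)B 3/3
(1,0)A 3/4
(1,1)A 3/7
(1,2)B 5/6
(1,4)B 6/6
(1,5)B 7/7
(1,6)B 4/4
(2,0)A 2/4
(2,1)B 4/7
(2,2)B 5/6
(2,3)B 6/6
(2,4)B 5/5
(2,6)B 4/4
(3,1)B 3/4
(3,2)B 4/4
(3,4)B 3/3
(3,5)B 4/4
(3,6)B 2/2
The smallest same-type fraction is 3/7 at (1,1), which reduces to 3/7. Any threshold above that leaves this agent unsatisfied.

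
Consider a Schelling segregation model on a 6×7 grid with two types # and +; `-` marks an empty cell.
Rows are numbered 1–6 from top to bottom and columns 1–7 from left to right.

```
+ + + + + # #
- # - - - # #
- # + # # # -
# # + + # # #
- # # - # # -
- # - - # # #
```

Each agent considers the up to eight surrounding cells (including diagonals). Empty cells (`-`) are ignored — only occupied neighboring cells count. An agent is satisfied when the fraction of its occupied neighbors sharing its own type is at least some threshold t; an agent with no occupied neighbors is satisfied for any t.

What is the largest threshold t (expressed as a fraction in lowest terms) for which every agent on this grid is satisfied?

Row 1: (1,1)+ 1/2 · (1,2)+ 2/3 · (1,3)+ 2/3 · (1,4)+ 2/2 · (1,5)+ 1/3 · (1,6)# 3/4 · (1,7)# 3/3
Row 2: (2,2)# 1/5 · (2,6)# 5/6 · (2,7)# 4/4
Row 3: (3,2)# 3/5 · (3,3)+ 2/6 · (3,4)# 2/5 · (3,5)# 5/6 · (3,6)# 6/6
Row 4: (4,1)# 3/3 · (4,2)# 4/6 · (4,3)+ 2/7 · (4,4)+ 2/7 · (4,5)# 6/7 · (4,6)# 6/6 · (4,7)# 3/3
Row 5: (5,2)# 4/5 · (5,3)# 3/5 · (5,5)# 5/6 · (5,6)# 7/7
Row 6: (6,2)# 2/2 · (6,5)# 3/3 · (6,6)# 4/4 · (6,7)# 2/2
The smallest same-type fraction is 1/5 at (2,2), which reduces to 1/5. Any threshold above that leaves this agent unsatisfied.

1/5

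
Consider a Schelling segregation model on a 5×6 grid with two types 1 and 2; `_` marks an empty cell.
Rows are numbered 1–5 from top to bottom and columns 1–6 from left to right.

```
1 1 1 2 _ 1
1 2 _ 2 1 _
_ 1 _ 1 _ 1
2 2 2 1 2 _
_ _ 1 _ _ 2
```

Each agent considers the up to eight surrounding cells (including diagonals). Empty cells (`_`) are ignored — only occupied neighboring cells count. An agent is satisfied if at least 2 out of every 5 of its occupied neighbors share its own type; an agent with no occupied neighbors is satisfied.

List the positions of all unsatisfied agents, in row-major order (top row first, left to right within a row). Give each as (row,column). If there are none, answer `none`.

(1,1)1 2/3 ok
(1,2)1 3/4 ok
(1,3)1 1/4 unhappy
(1,4)2 1/3 unhappy
(1,6)1 1/1 ok
(2,1)1 3/4 ok
(2,2)2 0/5 unhappy
(2,4)2 1/4 unhappy
(2,5)1 3/5 ok
(3,2)1 1/5 unhappy
(3,4)1 2/5 ok
(3,6)1 1/2 ok
(4,1)2 1/2 ok
(4,2)2 2/4 ok
(4,3)2 1/5 unhappy
(4,4)1 2/4 ok
(4,5)2 1/4 unhappy
(5,3)1 1/3 unhappy
(5,6)2 1/1 ok

(1,3), (1,4), (2,2), (2,4), (3,2), (4,3), (4,5), (5,3)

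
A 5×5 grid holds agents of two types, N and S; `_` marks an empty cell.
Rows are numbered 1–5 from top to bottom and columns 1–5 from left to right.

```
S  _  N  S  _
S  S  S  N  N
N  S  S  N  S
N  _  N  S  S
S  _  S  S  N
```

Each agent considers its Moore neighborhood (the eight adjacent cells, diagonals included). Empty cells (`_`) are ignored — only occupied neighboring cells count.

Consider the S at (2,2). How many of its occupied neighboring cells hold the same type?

Occupied neighbors of (2,2): (1,1)=S, (1,3)=N, (2,1)=S, (2,3)=S, (3,1)=N, (3,2)=S, (3,3)=S.
Same type (S): 5 of 7.

5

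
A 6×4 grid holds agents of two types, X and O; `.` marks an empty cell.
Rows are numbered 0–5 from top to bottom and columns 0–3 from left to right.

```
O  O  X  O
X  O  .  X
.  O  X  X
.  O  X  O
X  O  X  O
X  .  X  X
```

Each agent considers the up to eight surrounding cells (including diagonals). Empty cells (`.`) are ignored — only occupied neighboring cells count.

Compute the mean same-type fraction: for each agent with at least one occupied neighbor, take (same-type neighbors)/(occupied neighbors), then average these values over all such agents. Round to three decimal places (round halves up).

Row 0: (0,0)O 2/3 · (0,1)O 2/4 · (0,2)X 1/4 · (0,3)O 0/2
Row 1: (1,0)X 0/4 · (1,1)O 3/6 · (1,3)X 3/4
Row 2: (2,1)O 2/5 · (2,2)X 3/7 · (2,3)X 3/4
Row 3: (3,1)O 2/6 · (3,2)X 3/8 · (3,3)O 1/5
Row 4: (4,0)X 1/3 · (4,1)O 1/6 · (4,2)X 3/7 · (4,3)O 1/5
Row 5: (5,0)X 1/2 · (5,2)X 2/4 · (5,3)X 2/3
Sum over 20 agents: 2/3 + 2/4 + 1/4 + 0/2 + 0/4 + 3/6 + 3/4 + 2/5 + 3/7 + 3/4 + 2/6 + 3/8 + 1/5 + 1/3 + 1/6 + 3/7 + 1/5 + 1/2 + 2/4 + 2/3 = 6677/840; mean = 6677/840 ÷ 20 = 6677/16800 = 0.397440… → 0.397.

0.397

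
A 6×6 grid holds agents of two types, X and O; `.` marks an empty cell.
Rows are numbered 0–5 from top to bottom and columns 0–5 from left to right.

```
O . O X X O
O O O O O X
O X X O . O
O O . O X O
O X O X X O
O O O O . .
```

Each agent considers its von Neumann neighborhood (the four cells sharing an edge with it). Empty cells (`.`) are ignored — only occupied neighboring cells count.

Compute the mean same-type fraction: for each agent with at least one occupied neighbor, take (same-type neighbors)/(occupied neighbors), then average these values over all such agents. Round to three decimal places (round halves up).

0.527

(0,0)O 1/1
(0,2)O 1/2
(0,3)X 1/3
(0,4)X 1/3
(0,5)O 0/2
(1,0)O 3/3
(1,1)O 2/3
(1,2)O 3/4
(1,3)O 3/4
(1,4)O 1/3
(1,5)X 0/3
(2,0)O 2/3
(2,1)X 1/4
(2,2)X 1/3
(2,3)O 2/3
(2,5)O 1/2
(3,0)O 3/3
(3,1)O 1/3
(3,3)O 1/3
(3,4)X 1/3
(3,5)O 2/3
(4,0)O 2/3
(4,1)X 0/4
(4,2)O 1/3
(4,3)X 1/4
(4,4)X 2/3
(4,5)O 1/2
(5,0)O 2/2
(5,1)O 2/3
(5,2)O 3/3
(5,3)O 1/2
Sum over 31 agents: 1/1 + 1/2 + 1/3 + 1/3 + 0/2 + 3/3 + 2/3 + 3/4 + 3/4 + 1/3 + 0/3 + 2/3 + 1/4 + 1/3 + 2/3 + 1/2 + 3/3 + 1/3 + 1/3 + 1/3 + 2/3 + 2/3 + 0/4 + 1/3 + 1/4 + 2/3 + 1/2 + 2/2 + 2/3 + 3/3 + 1/2 = 49/3; mean = 49/3 ÷ 31 = 49/93 = 0.526881… → 0.527.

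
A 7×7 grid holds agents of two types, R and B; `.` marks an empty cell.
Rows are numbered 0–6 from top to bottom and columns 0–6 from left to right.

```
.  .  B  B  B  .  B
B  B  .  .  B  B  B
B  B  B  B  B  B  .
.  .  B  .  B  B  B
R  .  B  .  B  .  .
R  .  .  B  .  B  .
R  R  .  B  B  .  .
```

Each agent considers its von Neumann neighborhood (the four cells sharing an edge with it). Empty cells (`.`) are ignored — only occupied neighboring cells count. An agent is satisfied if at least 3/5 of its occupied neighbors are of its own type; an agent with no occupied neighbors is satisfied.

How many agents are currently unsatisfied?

0

(0,2)B 1/1 ✓
(0,3)B 2/2 ✓
(0,4)B 2/2 ✓
(0,6)B 1/1 ✓
(1,0)B 2/2 ✓
(1,1)B 2/2 ✓
(1,4)B 3/3 ✓
(1,5)B 3/3 ✓
(1,6)B 2/2 ✓
(2,0)B 2/2 ✓
(2,1)B 3/3 ✓
(2,2)B 3/3 ✓
(2,3)B 2/2 ✓
(2,4)B 4/4 ✓
(2,5)B 3/3 ✓
(3,2)B 2/2 ✓
(3,4)B 3/3 ✓
(3,5)B 3/3 ✓
(3,6)B 1/1 ✓
(4,0)R 1/1 ✓
(4,2)B 1/1 ✓
(4,4)B 1/1 ✓
(5,0)R 2/2 ✓
(5,3)B 1/1 ✓
(5,5)B 0/0 ✓
(6,0)R 2/2 ✓
(6,1)R 1/1 ✓
(6,3)B 2/2 ✓
(6,4)B 1/1 ✓
Every one meets the threshold.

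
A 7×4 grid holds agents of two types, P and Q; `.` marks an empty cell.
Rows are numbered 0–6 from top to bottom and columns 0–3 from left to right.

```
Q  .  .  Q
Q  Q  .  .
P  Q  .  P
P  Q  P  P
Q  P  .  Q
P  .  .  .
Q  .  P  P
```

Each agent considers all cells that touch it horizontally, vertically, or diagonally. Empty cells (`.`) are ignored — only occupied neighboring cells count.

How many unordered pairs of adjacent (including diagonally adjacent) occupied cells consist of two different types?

Scan each occupied cell's neighbors to the right and below (and the two forward diagonals) so each pair is counted once.
Row 0: Q(0,0)–Q(1,0)= Q(0,0)–Q(1,1)=  → 0/2 unlike.
Row 1: Q(1,0)–Q(1,1)= Q(1,0)–P(2,0)≠ Q(1,0)–Q(2,1)= Q(1,1)–Q(2,1)= Q(1,1)–P(2,0)≠  → 2/5 unlike.
Row 2: P(2,0)–Q(2,1)≠ P(2,0)–P(3,0)= P(2,0)–Q(3,1)≠ Q(2,1)–Q(3,1)= Q(2,1)–P(3,2)≠ Q(2,1)–P(3,0)≠ P(2,3)–P(3,3)= P(2,3)–P(3,2)=  → 4/8 unlike.
Row 3: P(3,0)–Q(3,1)≠ P(3,0)–Q(4,0)≠ P(3,0)–P(4,1)= Q(3,1)–P(3,2)≠ Q(3,1)–P(4,1)≠ Q(3,1)–Q(4,0)= P(3,2)–P(3,3)= P(3,2)–Q(4,3)≠ P(3,2)–P(4,1)= P(3,3)–Q(4,3)≠  → 6/10 unlike.
Row 4: Q(4,0)–P(4,1)≠ Q(4,0)–P(5,0)≠ P(4,1)–P(5,0)=  → 2/3 unlike.
Row 5: P(5,0)–Q(6,0)≠  → 1/1 unlike.
Row 6: P(6,2)–P(6,3)=  → 0/1 unlike.
Total adjacent occupied pairs: 30; unlike-type pairs: 15.

15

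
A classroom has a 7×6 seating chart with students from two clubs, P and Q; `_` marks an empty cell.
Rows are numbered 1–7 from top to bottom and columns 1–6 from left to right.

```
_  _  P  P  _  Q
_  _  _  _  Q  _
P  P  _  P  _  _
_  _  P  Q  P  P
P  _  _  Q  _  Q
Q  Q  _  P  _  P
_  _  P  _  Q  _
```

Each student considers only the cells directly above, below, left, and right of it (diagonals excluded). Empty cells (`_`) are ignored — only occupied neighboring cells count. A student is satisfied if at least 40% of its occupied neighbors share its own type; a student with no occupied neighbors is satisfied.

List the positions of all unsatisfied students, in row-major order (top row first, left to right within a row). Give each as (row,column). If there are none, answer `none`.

(1,3)P 1/1 satisfied
(1,4)P 1/1 satisfied
(1,6)Q 0/0 satisfied
(2,5)Q 0/0 satisfied
(3,1)P 1/1 satisfied
(3,2)P 1/1 satisfied
(3,4)P 0/1 not
(4,3)P 0/1 not
(4,4)Q 1/4 not
(4,5)P 1/2 satisfied
(4,6)P 1/2 satisfied
(5,1)P 0/1 not
(5,4)Q 1/2 satisfied
(5,6)Q 0/2 not
(6,1)Q 1/2 satisfied
(6,2)Q 1/1 satisfied
(6,4)P 0/1 not
(6,6)P 0/1 not
(7,3)P 0/0 satisfied
(7,5)Q 0/0 satisfied

(3,4), (4,3), (4,4), (5,1), (5,6), (6,4), (6,6)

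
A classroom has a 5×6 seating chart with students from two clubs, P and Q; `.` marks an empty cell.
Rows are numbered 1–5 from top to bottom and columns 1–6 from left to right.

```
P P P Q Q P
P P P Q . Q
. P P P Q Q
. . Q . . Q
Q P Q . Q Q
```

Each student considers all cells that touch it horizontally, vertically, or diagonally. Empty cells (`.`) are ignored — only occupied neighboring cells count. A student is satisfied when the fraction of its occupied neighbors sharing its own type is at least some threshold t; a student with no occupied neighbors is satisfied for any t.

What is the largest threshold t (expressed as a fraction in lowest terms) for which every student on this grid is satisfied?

Row 1: (1,1)P 3/3 · (1,2)P 5/5 · (1,3)P 3/5 · (1,4)Q 2/4 · (1,5)Q 3/4 · (1,6)P 0/2
Row 2: (2,1)P 4/4 · (2,2)P 7/7 · (2,3)P 6/8 · (2,4)Q 3/7 · (2,6)Q 3/4
Row 3: (3,2)P 4/5 · (3,3)P 4/6 · (3,4)P 2/5 · (3,5)Q 4/5 · (3,6)Q 3/3
Row 4: (4,3)Q 1/5 · (4,6)Q 4/4
Row 5: (5,1)Q 0/1 · (5,2)P 0/3 · (5,3)Q 1/2 · (5,5)Q 2/2 · (5,6)Q 2/2
The smallest same-type fraction is 0/2 at (1,6), which reduces to 0/1. Any threshold above that leaves this student unsatisfied.

0/1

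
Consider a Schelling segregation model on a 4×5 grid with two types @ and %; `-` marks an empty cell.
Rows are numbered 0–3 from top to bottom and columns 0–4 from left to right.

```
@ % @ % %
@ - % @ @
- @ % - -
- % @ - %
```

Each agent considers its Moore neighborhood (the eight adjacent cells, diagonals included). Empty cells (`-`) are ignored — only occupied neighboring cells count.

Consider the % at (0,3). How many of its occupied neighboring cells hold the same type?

Occupied neighbors of (0,3): (0,2)=@, (0,4)=%, (1,2)=%, (1,3)=@, (1,4)=@.
Same type (%): 2 of 5.

2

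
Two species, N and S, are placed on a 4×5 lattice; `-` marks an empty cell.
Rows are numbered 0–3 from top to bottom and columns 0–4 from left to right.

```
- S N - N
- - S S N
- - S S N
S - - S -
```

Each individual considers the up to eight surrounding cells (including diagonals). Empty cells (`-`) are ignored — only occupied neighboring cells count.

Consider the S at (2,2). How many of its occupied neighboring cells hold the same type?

Occupied neighbors of (2,2): (1,2)=S, (1,3)=S, (2,3)=S, (3,3)=S.
Same type (S): 4 of 4.

4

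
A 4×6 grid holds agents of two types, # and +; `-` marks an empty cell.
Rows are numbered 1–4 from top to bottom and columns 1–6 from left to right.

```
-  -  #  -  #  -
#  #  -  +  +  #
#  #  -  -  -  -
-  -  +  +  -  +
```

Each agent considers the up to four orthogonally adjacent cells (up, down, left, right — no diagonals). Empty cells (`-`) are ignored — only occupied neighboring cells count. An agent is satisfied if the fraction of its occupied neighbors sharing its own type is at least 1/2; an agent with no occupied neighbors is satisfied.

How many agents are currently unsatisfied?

3

Row 1: (1,3)# 0/0 ✓ · (1,5)# 0/1 ✗
Row 2: (2,1)# 2/2 ✓ · (2,2)# 2/2 ✓ · (2,4)+ 1/1 ✓ · (2,5)+ 1/3 ✗ · (2,6)# 0/1 ✗
Row 3: (3,1)# 2/2 ✓ · (3,2)# 2/2 ✓
Row 4: (4,3)+ 1/1 ✓ · (4,4)+ 1/1 ✓ · (4,6)+ 0/0 ✓
Unsatisfied: (1,5), (2,5), (2,6) — 3 in total.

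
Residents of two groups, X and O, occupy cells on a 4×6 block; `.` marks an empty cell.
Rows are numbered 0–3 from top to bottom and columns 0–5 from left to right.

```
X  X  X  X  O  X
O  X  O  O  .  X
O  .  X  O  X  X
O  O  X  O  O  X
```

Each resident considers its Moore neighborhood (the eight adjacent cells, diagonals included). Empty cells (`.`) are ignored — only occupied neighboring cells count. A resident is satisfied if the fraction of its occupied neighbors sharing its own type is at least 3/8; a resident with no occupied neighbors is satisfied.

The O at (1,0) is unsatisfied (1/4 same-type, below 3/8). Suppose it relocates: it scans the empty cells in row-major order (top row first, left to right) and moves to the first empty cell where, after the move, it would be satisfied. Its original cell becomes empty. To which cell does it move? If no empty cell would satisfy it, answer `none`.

(1,4)

Vacating (1,0). Empty cells in order:
  (1,4): 3/8 same-type → satisfied — stop here.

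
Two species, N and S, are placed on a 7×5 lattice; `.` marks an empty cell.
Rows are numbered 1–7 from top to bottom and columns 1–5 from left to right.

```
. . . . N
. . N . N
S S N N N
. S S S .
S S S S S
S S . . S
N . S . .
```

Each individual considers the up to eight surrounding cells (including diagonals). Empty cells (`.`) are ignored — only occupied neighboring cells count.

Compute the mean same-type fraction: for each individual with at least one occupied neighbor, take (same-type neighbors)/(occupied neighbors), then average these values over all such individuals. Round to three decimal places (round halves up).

0.795

(1,5)N 1/1
(2,3)N 2/3
(2,5)N 3/3
(3,1)S 2/2
(3,2)S 3/5
(3,3)N 2/6
(3,4)N 4/6
(3,5)N 2/3
(4,2)S 6/7
(4,3)S 6/8
(4,4)S 4/7
(5,1)S 4/4
(5,2)S 6/6
(5,3)S 6/6
(5,4)S 5/5
(5,5)S 3/3
(6,1)S 3/4
(6,2)S 5/6
(6,5)S 2/2
(7,1)N 0/2
(7,3)S 1/1
Sum over 21 individuals: 1/1 + 2/3 + 3/3 + 2/2 + 3/5 + 2/6 + 4/6 + 2/3 + 6/7 + 6/8 + 4/7 + 4/4 + 6/6 + 6/6 + 5/5 + 3/3 + 3/4 + 5/6 + 2/2 + 0/2 + 1/1 = 1753/105; mean = 1753/105 ÷ 21 = 1753/2205 = 0.795011… → 0.795.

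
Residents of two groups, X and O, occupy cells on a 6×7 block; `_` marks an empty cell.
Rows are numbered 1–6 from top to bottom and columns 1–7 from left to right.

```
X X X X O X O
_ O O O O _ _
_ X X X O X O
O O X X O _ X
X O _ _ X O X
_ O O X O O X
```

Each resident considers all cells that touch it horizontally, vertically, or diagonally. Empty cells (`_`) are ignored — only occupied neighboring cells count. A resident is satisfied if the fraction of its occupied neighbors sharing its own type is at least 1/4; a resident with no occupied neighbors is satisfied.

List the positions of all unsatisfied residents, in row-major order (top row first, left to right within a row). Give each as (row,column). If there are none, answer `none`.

(1,1)X 1/2 ✓
(1,2)X 2/4 ✓
(1,3)X 2/5 ✓
(1,4)X 1/5 ✗
(1,5)O 2/4 ✓
(1,6)X 0/3 ✗
(1,7)O 0/1 ✗
(2,2)O 1/6 ✗
(2,3)O 2/8 ✓
(2,4)O 4/8 ✓
(2,5)O 3/7 ✓
(3,2)X 2/6 ✓
(3,3)X 4/8 ✓
(3,4)X 3/8 ✓
(3,5)O 3/6 ✓
(3,6)X 1/5 ✗
(3,7)O 0/2 ✗
(4,1)O 2/4 ✓
(4,2)O 2/6 ✓
(4,3)X 4/6 ✓
(4,4)X 4/6 ✓
(4,5)O 2/6 ✓
(4,7)X 2/4 ✓
(5,1)X 0/4 ✗
(5,2)O 4/6 ✓
(5,5)X 2/6 ✓
(5,6)O 3/7 ✓
(5,7)X 2/4 ✓
(6,2)O 2/3 ✓
(6,3)O 2/3 ✓
(6,4)X 1/3 ✓
(6,5)O 2/4 ✓
(6,6)O 2/5 ✓
(6,7)X 1/3 ✓

(1,4), (1,6), (1,7), (2,2), (3,6), (3,7), (5,1)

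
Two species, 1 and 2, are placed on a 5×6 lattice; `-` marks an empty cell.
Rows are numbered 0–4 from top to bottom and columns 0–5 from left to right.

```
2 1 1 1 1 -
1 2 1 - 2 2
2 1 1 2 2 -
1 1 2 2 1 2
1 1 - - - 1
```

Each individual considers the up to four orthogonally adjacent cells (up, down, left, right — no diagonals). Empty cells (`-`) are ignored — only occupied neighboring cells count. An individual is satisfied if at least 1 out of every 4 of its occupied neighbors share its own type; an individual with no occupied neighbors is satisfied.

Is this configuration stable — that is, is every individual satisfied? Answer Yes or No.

Row 0: (0,0)2 0/2 unhappy · (0,1)1 1/3 ok · (0,2)1 3/3 ok · (0,3)1 2/2 ok · (0,4)1 1/2 ok
Row 1: (1,0)1 0/3 unhappy · (1,1)2 0/4 unhappy · (1,2)1 2/3 ok · (1,4)2 2/3 ok · (1,5)2 1/1 ok
Row 2: (2,0)2 0/3 unhappy · (2,1)1 2/4 ok · (2,2)1 2/4 ok · (2,3)2 2/3 ok · (2,4)2 2/3 ok
Row 3: (3,0)1 2/3 ok · (3,1)1 3/4 ok · (3,2)2 1/3 ok · (3,3)2 2/3 ok · (3,4)1 0/3 unhappy · (3,5)2 0/2 unhappy
Row 4: (4,0)1 2/2 ok · (4,1)1 2/2 ok · (4,5)1 0/1 unhappy
For instance (0,0) has only 0/2 same-type neighbors, below 1/4.

No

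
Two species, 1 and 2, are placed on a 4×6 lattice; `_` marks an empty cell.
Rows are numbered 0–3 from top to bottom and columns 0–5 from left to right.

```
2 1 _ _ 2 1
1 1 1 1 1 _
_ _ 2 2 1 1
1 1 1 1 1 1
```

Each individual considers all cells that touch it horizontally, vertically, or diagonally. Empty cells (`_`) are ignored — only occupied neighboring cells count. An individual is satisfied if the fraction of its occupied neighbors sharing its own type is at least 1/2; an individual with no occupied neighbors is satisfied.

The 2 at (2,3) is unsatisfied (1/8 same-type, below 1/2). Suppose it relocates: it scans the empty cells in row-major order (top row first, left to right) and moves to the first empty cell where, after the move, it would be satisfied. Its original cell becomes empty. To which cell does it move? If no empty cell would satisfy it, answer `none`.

Vacating (2,3). Empty cells in order:
  (0,2): 0/4 same-type → still unsatisfied.
  (0,3): 1/4 same-type → still unsatisfied.
  (1,5): 1/5 same-type → still unsatisfied.
  (2,0): 0/4 same-type → still unsatisfied.
  (2,1): 1/7 same-type → still unsatisfied.

none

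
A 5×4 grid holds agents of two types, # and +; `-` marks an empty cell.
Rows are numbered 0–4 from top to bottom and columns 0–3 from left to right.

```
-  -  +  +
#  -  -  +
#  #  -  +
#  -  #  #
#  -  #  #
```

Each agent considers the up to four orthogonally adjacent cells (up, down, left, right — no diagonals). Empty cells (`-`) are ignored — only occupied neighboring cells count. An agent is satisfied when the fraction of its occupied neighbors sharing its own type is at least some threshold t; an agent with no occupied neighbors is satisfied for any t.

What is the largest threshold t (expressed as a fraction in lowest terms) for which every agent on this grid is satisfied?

Row 0: (0,2)+ 1/1 · (0,3)+ 2/2
Row 1: (1,0)# 1/1 · (1,3)+ 2/2
Row 2: (2,0)# 3/3 · (2,1)# 1/1 · (2,3)+ 1/2
Row 3: (3,0)# 2/2 · (3,2)# 2/2 · (3,3)# 2/3
Row 4: (4,0)# 1/1 · (4,2)# 2/2 · (4,3)# 2/2
The smallest same-type fraction is 1/2 at (2,3), which reduces to 1/2. Any threshold above that leaves this agent unsatisfied.

1/2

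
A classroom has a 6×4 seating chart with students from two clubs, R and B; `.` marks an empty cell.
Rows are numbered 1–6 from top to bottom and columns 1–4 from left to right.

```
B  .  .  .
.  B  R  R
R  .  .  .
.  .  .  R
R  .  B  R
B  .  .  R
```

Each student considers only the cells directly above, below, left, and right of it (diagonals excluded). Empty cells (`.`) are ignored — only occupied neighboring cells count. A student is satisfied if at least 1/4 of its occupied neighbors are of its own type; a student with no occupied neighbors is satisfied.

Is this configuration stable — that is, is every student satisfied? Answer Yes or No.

No

(1,1)B 0/0 ✓
(2,2)B 0/1 ✗
(2,3)R 1/2 ✓
(2,4)R 1/1 ✓
(3,1)R 0/0 ✓
(4,4)R 1/1 ✓
(5,1)R 0/1 ✗
(5,3)B 0/1 ✗
(5,4)R 2/3 ✓
(6,1)B 0/1 ✗
(6,4)R 1/1 ✓
For instance (2,2) has only 0/1 same-type neighbors, below 1/4.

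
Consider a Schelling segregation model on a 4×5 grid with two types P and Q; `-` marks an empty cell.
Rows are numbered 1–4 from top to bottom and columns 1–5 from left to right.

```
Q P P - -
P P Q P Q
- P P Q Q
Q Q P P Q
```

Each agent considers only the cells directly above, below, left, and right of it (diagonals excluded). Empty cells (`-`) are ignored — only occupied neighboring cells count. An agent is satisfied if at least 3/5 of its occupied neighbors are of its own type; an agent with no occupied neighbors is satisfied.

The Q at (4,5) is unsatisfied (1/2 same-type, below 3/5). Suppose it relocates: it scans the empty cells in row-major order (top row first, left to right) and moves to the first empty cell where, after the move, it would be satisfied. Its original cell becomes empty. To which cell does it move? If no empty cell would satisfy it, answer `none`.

Vacating (4,5). Empty cells in order:
  (1,4): 0/2 same-type → still unsatisfied.
  (1,5): 1/1 same-type → satisfied — stop here.

(1,5)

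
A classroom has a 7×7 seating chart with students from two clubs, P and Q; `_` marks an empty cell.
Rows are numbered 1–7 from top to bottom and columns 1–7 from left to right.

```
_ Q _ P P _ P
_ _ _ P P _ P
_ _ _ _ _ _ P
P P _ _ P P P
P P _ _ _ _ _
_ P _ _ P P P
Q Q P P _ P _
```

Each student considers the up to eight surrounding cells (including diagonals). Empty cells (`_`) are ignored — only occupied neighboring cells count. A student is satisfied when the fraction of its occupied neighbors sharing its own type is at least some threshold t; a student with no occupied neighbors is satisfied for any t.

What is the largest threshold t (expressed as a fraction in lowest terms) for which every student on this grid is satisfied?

1/3

(1,2)Q — no occupied neighbors
(1,4)P 3/3
(1,5)P 3/3
(1,7)P 1/1
(2,4)P 3/3
(2,5)P 3/3
(2,7)P 2/2
(3,7)P 3/3
(4,1)P 3/3
(4,2)P 3/3
(4,5)P 1/1
(4,6)P 3/3
(4,7)P 2/2
(5,1)P 4/4
(5,2)P 4/4
(6,2)P 3/5
(6,5)P 3/3
(6,6)P 3/3
(6,7)P 2/2
(7,1)Q 1/2
(7,2)Q 1/3
(7,3)P 2/3
(7,4)P 2/2
(7,6)P 3/3
The smallest same-type fraction is 1/3 at (7,2), which reduces to 1/3. Any threshold above that leaves this student unsatisfied.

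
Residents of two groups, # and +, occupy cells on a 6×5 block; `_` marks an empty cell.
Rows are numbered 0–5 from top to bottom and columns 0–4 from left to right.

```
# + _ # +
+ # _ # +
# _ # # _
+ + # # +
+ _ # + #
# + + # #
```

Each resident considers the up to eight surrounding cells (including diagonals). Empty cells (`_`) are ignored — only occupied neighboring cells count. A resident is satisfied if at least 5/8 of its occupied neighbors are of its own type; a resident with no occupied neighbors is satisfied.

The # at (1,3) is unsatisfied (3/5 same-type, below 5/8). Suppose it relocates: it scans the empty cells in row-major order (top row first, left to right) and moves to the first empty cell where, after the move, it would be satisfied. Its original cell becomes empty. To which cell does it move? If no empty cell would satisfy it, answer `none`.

Vacating (1,3). Empty cells in order:
  (0,2): 2/3 same-type → satisfied — stop here.

(0,2)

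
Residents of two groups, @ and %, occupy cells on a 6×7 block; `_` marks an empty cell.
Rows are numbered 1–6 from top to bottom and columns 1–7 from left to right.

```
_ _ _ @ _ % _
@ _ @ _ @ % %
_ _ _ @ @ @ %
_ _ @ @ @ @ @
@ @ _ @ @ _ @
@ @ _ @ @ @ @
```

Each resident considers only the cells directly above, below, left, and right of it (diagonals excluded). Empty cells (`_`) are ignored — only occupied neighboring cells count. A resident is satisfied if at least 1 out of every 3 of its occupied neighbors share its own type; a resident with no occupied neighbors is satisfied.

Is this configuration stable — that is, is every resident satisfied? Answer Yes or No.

(1,4)@ 0/0 satisfied
(1,6)% 1/1 satisfied
(2,1)@ 0/0 satisfied
(2,3)@ 0/0 satisfied
(2,5)@ 1/2 satisfied
(2,6)% 2/4 satisfied
(2,7)% 2/2 satisfied
(3,4)@ 2/2 satisfied
(3,5)@ 4/4 satisfied
(3,6)@ 2/4 satisfied
(3,7)% 1/3 satisfied
(4,3)@ 1/1 satisfied
(4,4)@ 4/4 satisfied
(4,5)@ 4/4 satisfied
(4,6)@ 3/3 satisfied
(4,7)@ 2/3 satisfied
(5,1)@ 2/2 satisfied
(5,2)@ 2/2 satisfied
(5,4)@ 3/3 satisfied
(5,5)@ 3/3 satisfied
(5,7)@ 2/2 satisfied
(6,1)@ 2/2 satisfied
(6,2)@ 2/2 satisfied
(6,4)@ 2/2 satisfied
(6,5)@ 3/3 satisfied
(6,6)@ 2/2 satisfied
(6,7)@ 2/2 satisfied
All meet the threshold, so the configuration is stable.

Yes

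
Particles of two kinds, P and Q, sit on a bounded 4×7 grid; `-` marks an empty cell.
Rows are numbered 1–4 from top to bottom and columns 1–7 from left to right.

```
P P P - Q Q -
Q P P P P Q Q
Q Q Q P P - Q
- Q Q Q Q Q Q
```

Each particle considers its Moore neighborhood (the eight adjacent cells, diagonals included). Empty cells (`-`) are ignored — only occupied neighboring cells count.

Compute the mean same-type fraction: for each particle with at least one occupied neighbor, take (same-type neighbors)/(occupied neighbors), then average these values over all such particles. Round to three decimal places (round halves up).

Row 1: (1,1)P 2/3 · (1,2)P 4/5 · (1,3)P 4/4 · (1,5)Q 2/4 · (1,6)Q 3/4
Row 2: (2,1)Q 2/5 · (2,2)P 4/8 · (2,3)P 5/7 · (2,4)P 5/7 · (2,5)P 3/6 · (2,6)Q 4/6 · (2,7)Q 3/3
Row 3: (3,1)Q 3/4 · (3,2)Q 5/7 · (3,3)Q 4/8 · (3,4)P 4/8 · (3,5)P 3/7 · (3,7)Q 4/4
Row 4: (4,2)Q 4/4 · (4,3)Q 4/5 · (4,4)Q 3/5 · (4,5)Q 2/4 · (4,6)Q 3/4 · (4,7)Q 2/2
Sum over 24 particles: 2/3 + 4/5 + 4/4 + 2/4 + 3/4 + 2/5 + 4/8 + 5/7 + 5/7 + 3/6 + 4/6 + 3/3 + 3/4 + 5/7 + 4/8 + 4/8 + 3/7 + 4/4 + 4/4 + 4/5 + 3/5 + 2/4 + 3/4 + 2/2 = 7037/420; mean = 7037/420 ÷ 24 = 7037/10080 = 0.698115… → 0.698.

0.698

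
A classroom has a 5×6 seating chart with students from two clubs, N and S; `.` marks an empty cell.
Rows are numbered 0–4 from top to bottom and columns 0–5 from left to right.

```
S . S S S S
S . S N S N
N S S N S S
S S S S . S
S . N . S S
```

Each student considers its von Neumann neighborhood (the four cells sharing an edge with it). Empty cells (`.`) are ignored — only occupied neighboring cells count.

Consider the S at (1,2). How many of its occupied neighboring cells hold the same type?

2

Occupied neighbors of (1,2): (0,2)=S, (2,2)=S, (1,3)=N.
Same type (S): 2 of 3.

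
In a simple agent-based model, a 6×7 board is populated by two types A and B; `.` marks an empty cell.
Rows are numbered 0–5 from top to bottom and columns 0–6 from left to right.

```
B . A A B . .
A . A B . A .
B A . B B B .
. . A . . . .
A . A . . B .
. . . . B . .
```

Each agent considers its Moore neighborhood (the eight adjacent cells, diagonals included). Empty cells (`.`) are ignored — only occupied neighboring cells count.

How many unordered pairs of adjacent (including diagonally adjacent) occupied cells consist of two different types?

Scan each occupied cell's neighbors to the right and below (and the two forward diagonals) so each pair is counted once.
Row 0: B(0,0)–A(1,0)≠ A(0,2)–A(0,3)= A(0,2)–A(1,2)= A(0,2)–B(1,3)≠ A(0,3)–B(0,4)≠ A(0,3)–B(1,3)≠ A(0,3)–A(1,2)= B(0,4)–A(1,5)≠ B(0,4)–B(1,3)=  → 5/9 unlike.
Row 1: A(1,0)–B(2,0)≠ A(1,0)–A(2,1)= A(1,2)–B(1,3)≠ A(1,2)–B(2,3)≠ A(1,2)–A(2,1)= B(1,3)–B(2,3)= B(1,3)–B(2,4)= A(1,5)–B(2,5)≠ A(1,5)–B(2,4)≠  → 5/9 unlike.
Row 2: B(2,0)–A(2,1)≠ A(2,1)–A(3,2)= B(2,3)–B(2,4)= B(2,3)–A(3,2)≠ B(2,4)–B(2,5)=  → 2/5 unlike.
Row 3: A(3,2)–A(4,2)=  → 0/1 unlike.
Row 4: B(4,5)–B(5,4)=  → 0/1 unlike.
Total adjacent occupied pairs: 25; unlike-type pairs: 12.

12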